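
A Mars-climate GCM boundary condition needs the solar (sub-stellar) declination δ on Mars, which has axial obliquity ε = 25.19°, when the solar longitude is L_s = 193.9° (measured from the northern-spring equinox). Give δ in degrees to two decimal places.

δ = -5.87°

sin δ = sin ε · sin L_s = sin 25.19° × sin 193.9° = -0.102246.
δ = arcsin(-0.102246) = -5.87°.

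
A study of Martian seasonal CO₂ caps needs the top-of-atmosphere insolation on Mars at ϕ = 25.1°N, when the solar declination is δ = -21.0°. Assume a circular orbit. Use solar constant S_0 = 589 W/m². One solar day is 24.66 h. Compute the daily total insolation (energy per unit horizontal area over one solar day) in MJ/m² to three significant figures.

10.3 MJ/m²

cos h₀ = −tan(+25.1°) tan(-21.000°) = 0.1798, h₀ = 1.3900 rad.
Bracket: h₀ sin ϕ sin δ + cos ϕ cos δ sin h₀ = 1.3900×0.42420×-0.35837 + 0.90557×0.93358×0.98370 = -0.211309 + 0.831642 = 0.620333.
Q̄ = (S_0/π) × [bracket] = (589/π) × 0.620333 = 116.30 W/m².
Daily total = Q̄ × 24.66 h × 3600 s/h = 116.30 × 24.66 × 3600 / 10⁶ = 10.32 MJ/m².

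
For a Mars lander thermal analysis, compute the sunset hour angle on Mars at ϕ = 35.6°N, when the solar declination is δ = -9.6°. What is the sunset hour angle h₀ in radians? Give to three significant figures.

h₀ = 1.45 rad

cos h₀ = −tan ϕ · tan δ = −tan(+35.6°) × tan(-9.600°) = 0.1211, so h₀ = 1.4494 rad = 83.04°.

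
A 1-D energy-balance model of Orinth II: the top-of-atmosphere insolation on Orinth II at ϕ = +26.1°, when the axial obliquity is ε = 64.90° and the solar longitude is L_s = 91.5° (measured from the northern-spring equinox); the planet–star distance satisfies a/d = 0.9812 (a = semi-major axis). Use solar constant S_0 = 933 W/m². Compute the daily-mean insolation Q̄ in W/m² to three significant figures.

Solar declination: sin δ = sin ε · sin L_s = sin 64.90° × sin 91.5° = 0.90526, so δ = +64.858°.
cos h₀ = −tan(+26.1°) tan(+64.858°) = -1.0438 ≤ −1 ⇒ polar day, h₀ = π.
Bracket: h₀ sin ϕ sin δ + cos ϕ cos δ sin h₀ = 3.1416×0.43994×0.90526 + 0.89803×0.42486×0.00000 = 1.251174 + 0.000000 = 1.251174.
Inverse-square distance factor (a/d)² = 0.9812² = 0.962753.
Q̄ = (S_0/π) × 0.962753 × [bracket] = (933/π) × 0.962753 × 1.251174 = 357.7 W/m².

Q̄ ≈ 358 W/m²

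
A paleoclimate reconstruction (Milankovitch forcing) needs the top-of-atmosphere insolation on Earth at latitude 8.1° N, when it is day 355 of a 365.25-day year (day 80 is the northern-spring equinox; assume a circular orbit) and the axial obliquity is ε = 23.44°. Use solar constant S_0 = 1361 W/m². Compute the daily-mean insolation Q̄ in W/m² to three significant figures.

Q̄ ≈ 356 W/m²

Solar longitude: L_s = 360° × (355 − 80)/365.25 = 271.047°.
sin δ = sin 23.44° × sin 271.047° = -0.39772, so δ = -23.436°.
cos h₀ = −tan(+8.1°) tan(-23.436°) = 0.0617, h₀ = 1.5091 rad.
Bracket: h₀ sin ϕ sin δ + cos ϕ cos δ sin h₀ = 1.5091×0.14090×-0.39772 + 0.99002×0.91751×0.99810 = -0.084568 + 0.906627 = 0.822059.
Q̄ = (S_0/π) × [bracket] = (1361/π) × 0.822059 = 356.1 W/m².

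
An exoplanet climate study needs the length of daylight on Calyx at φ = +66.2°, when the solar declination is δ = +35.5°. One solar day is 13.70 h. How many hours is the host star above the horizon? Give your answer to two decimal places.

13.70 h

Sunrise equation: cos H₀ = −tan φ · tan δ = -1.6173 ≤ −1, so the host star never sets (polar day) and H₀ = π.
Daylight = 2H₀/(2π) × 13.70 h = (3.1416/π) × 13.70 = 13.70 h.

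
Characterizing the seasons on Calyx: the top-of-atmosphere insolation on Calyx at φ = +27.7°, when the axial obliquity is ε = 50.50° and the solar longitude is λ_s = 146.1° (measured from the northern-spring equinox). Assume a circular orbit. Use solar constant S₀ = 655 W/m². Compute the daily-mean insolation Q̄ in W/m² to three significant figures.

Q̄ ≈ 237 W/m²

Solar declination: sin δ = sin ε · sin λ_s = sin 50.50° × sin 146.1° = 0.43037, so δ = +25.491°.
cos H₀ = −tan(+27.7°) tan(+25.491°) = -0.2503, H₀ = 1.8238 rad.
Bracket: H₀ sin φ sin δ + cos φ cos δ sin H₀ = 1.8238×0.46484×0.43037 + 0.88539×0.90265×0.96816 = 0.364857 + 0.773751 = 1.138608.
Q̄ = (S₀/π) × [bracket] = (655/π) × 1.138608 = 237.4 W/m².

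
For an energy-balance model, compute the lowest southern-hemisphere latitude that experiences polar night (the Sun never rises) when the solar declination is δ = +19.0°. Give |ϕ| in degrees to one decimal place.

|ϕ| = 71.0°

Polar night requires cos h₀ = −tan ϕ tan δ ≥ 1, i.e. tan ϕ tan δ ≤ −1.
The boundary is |tan ϕ| · |tan δ| = 1, so |ϕ| = 90° − |δ| = 90° − 19.0° = 71.0° in the southern hemisphere.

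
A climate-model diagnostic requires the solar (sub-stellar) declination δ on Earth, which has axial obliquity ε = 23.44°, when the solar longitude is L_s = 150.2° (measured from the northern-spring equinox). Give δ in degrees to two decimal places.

δ = +11.40°

sin δ = sin ε · sin L_s = sin 23.44° × sin 150.2° = 0.197691.
δ = arcsin(0.197691) = +11.40°.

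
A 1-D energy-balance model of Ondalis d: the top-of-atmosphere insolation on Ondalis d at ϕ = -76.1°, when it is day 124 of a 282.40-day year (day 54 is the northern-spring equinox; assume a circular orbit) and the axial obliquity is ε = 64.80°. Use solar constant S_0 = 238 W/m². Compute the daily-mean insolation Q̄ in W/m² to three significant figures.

Q̄ ≈ 0.00 W/m²

Solar longitude: L_s = 360° × (124 − 54)/282.40 = 89.235°.
sin δ = sin 64.80° × sin 89.235° = 0.90475, so δ = +64.789°.
cos h₀ = −tan(-76.1°) tan(+64.789°) = 8.5829 ≥ 1 ⇒ polar night, h₀ = 0 and Q̄ = 0.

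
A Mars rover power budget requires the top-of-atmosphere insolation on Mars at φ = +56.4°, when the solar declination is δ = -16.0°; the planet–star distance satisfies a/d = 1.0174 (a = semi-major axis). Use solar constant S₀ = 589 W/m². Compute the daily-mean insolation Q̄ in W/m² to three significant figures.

cos H₀ = −tan(+56.4°) tan(-16.000°) = 0.4316, H₀ = 1.1245 rad.
Bracket: H₀ sin φ sin δ + cos φ cos δ sin H₀ = 1.1245×0.83292×-0.27564 + 0.55339×0.96126×0.90207 = -0.258170 + 0.479858 = 0.221688.
Inverse-square distance factor (a/d)² = 1.0174² = 1.035103.
Q̄ = (S₀/π) × 1.035103 × [bracket] = (589/π) × 1.035103 × 0.221688 = 43.02 W/m².

Q̄ ≈ 43.0 W/m²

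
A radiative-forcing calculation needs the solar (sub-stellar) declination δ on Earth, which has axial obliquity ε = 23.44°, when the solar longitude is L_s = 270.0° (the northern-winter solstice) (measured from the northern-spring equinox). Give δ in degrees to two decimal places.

sin δ = sin ε · sin L_s = sin 23.44° × sin 270.0° = -0.397789.
δ = arcsin(-0.397789) = -23.44°.

δ = -23.44°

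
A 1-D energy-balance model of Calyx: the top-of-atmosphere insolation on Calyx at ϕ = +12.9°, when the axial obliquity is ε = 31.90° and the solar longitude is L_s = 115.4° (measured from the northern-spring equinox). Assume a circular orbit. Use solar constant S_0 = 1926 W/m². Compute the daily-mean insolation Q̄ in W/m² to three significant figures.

Solar declination: sin δ = sin ε · sin L_s = sin 31.90° × sin 115.4° = 0.47736, so δ = +28.513°.
cos h₀ = −tan(+12.9°) tan(+28.513°) = -0.1244, h₀ = 1.6955 rad.
Bracket: h₀ sin ϕ sin δ + cos ϕ cos δ sin h₀ = 1.6955×0.22325×0.47736 + 0.97476×0.87871×0.99223 = 0.180690 + 0.849876 = 1.030566.
Q̄ = (S_0/π) × [bracket] = (1926/π) × 1.030566 = 631.8 W/m².

Q̄ ≈ 632 W/m²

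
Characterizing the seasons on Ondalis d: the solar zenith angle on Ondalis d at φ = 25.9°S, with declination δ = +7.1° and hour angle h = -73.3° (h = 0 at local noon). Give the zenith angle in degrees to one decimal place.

cos θ_z = sin φ sin δ + cos φ cos δ cos h = -0.053989 + 0.256515 = 0.202526.
θ_z = arccos(0.202526) = 78.3°.

θ_z = 78.3°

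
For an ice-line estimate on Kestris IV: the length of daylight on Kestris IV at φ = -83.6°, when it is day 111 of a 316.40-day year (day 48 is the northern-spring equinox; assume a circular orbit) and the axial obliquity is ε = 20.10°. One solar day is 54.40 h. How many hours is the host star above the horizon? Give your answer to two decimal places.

Solar longitude: λ_s = 360° × (111 − 48)/316.40 = 71.681°.
sin δ = sin 20.10° × sin 71.681° = 0.32624, so δ = +19.041°.
cos H₀ = −tan φ · tan δ = 3.0769 ≥ 1, so the host star never rises (polar night) and H₀ = 0.
Daylight = 2H₀/(2π) × 54.40 h = (0.0000/π) × 54.40 = 0.00 h.

0.00 h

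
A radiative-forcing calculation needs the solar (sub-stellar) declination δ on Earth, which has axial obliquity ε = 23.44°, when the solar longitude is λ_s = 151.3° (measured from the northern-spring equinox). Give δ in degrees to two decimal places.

sin δ = sin ε · sin λ_s = sin 23.44° × sin 151.3° = 0.191027.
δ = arcsin(0.191027) = +11.01°.

δ = +11.01°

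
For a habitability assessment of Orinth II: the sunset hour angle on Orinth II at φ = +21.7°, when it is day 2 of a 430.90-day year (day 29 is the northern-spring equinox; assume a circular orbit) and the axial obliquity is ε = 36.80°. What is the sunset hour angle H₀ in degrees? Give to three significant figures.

H₀ = 84.6°

Solar longitude: λ_s = 360° × (2 − 29)/430.90 = -22.557°, i.e. -22.557° + 360° = 337.443°.
sin δ = sin 36.80° × sin 337.443° = -0.22979, so δ = -13.285°.
cos H₀ = −tan φ · tan δ = −tan(+21.7°) × tan(-13.285°) = 0.0940, so H₀ = 1.4767 rad = 84.61°.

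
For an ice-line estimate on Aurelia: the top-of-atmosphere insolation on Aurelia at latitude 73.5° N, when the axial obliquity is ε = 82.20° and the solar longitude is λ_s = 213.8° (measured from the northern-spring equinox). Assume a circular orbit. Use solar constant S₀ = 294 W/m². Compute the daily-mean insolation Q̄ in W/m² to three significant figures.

Solar declination: sin δ = sin ε · sin λ_s = sin 82.20° × sin 213.8° = -0.55115, so δ = -33.446°.
cos H₀ = −tan(+73.5°) tan(-33.446°) = 2.2299 ≥ 1 ⇒ polar night, H₀ = 0 and Q̄ = 0.

Q̄ ≈ 0.00 W/m²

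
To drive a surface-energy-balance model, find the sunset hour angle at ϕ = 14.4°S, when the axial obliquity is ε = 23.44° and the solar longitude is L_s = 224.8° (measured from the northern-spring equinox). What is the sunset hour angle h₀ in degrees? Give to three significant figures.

h₀ = 94.3°

Solar declination: sin δ = sin ε · sin L_s = sin 23.44° × sin 224.8° = -0.28030, so δ = -16.278°.
cos h₀ = −tan ϕ · tan δ = −tan(-14.4°) × tan(-16.278°) = -0.0750, so h₀ = 1.6458 rad = 94.30°.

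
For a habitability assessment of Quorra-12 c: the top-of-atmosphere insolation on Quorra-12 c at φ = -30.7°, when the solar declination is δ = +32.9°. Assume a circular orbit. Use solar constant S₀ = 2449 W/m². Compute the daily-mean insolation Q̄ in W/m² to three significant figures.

cos H₀ = −tan(-30.7°) tan(+32.900°) = 0.3841, H₀ = 1.1765 rad.
Bracket: H₀ sin φ sin δ + cos φ cos δ sin H₀ = 1.1765×-0.51054×0.54317 + 0.85985×0.83962×0.92328 = -0.326255 + 0.666559 = 0.340304.
Q̄ = (S₀/π) × [bracket] = (2449/π) × 0.340304 = 265.3 W/m².

Q̄ ≈ 265 W/m²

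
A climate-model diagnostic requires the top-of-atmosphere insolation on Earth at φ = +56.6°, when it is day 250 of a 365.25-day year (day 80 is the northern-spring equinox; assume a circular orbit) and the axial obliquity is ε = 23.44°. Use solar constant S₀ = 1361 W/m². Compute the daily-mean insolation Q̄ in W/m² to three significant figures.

Solar longitude: λ_s = 360° × (250 − 80)/365.25 = 167.556°.
sin δ = sin 23.44° × sin 167.556° = 0.08571, so δ = +4.917°.
cos H₀ = −tan(+56.6°) tan(+4.917°) = -0.1305, H₀ = 1.7016 rad.
Bracket: H₀ sin φ sin δ + cos φ cos δ sin H₀ = 1.7016×0.83485×0.08571 + 0.55048×0.99632×0.99145 = 0.121758 + 0.543765 = 0.665523.
Q̄ = (S₀/π) × [bracket] = (1361/π) × 0.665523 = 288.3 W/m².

Q̄ ≈ 288 W/m²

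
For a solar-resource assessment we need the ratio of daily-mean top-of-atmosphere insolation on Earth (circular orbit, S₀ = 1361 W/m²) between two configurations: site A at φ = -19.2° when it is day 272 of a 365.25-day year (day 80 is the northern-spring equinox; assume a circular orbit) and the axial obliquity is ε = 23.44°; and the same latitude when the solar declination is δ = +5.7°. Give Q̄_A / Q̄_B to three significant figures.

Q̄_A / Q̄_B ≈ 1.10

— Configuration A (φ=-19.2°):
Solar longitude: λ_s = 360° × (272 − 80)/365.25 = 189.240°.
sin δ = sin 23.44° × sin 189.240° = -0.06387, so δ = -3.662°.
cos H₀ = −tan(-19.2°) tan(-3.662°) = -0.0223, H₀ = 1.5931 rad.
Bracket: H₀ sin φ sin δ + cos φ cos δ sin H₀ = 1.5931×-0.32887×-0.06387 + 0.94438×0.99796×0.99975 = 0.033463 + 0.942218 = 0.975681.
Q̄ = (S₀/π) × [bracket] = (1361/π) × 0.975681 = 422.68 W/m².
— Configuration B (φ=-19.2°):
cos H₀ = −tan(-19.2°) tan(+5.700°) = 0.0348, H₀ = 1.5360 rad.
Bracket: H₀ sin φ sin δ + cos φ cos δ sin H₀ = 1.5360×-0.32887×0.09932 + 0.94438×0.99506×0.99940 = -0.050171 + 0.939151 = 0.888980.
Q̄ = (S₀/π) × [bracket] = (1361/π) × 0.888980 = 385.12 W/m².
Ratio Q̄_A / Q̄_B = 422.68 / 385.12 = 1.098.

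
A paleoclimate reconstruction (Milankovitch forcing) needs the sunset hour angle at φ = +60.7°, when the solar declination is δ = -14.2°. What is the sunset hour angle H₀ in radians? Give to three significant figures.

H₀ = 1.10 rad

cos H₀ = −tan φ · tan δ = −tan(+60.7°) × tan(-14.200°) = 0.4509, so H₀ = 1.1030 rad = 63.20°.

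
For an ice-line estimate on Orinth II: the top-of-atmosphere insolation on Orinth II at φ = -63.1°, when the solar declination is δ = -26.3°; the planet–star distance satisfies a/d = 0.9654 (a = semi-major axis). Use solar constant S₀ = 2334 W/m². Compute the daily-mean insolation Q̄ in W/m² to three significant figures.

cos H₀ = −tan(-63.1°) tan(-26.300°) = -0.9742, H₀ = 2.9139 rad.
Bracket: H₀ sin φ sin δ + cos φ cos δ sin H₀ = 2.9139×-0.89180×-0.44307 + 0.45243×0.89649×0.22576 = 1.151369 + 0.091568 = 1.242937.
Inverse-square distance factor (a/d)² = 0.9654² = 0.931997.
Q̄ = (S₀/π) × 0.931997 × [bracket] = (2334/π) × 0.931997 × 1.242937 = 860.6 W/m².

Q̄ ≈ 861 W/m²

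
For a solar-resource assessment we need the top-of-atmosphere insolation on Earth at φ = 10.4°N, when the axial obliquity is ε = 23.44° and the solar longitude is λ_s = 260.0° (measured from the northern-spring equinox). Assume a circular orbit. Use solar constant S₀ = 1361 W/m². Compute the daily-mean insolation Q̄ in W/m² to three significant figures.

Q̄ ≈ 345 W/m²

Solar declination: sin δ = sin ε · sin λ_s = sin 23.44° × sin 260.0° = -0.39175, so δ = -23.063°.
cos H₀ = −tan(+10.4°) tan(-23.063°) = 0.0781, H₀ = 1.4926 rad.
Bracket: H₀ sin φ sin δ + cos φ cos δ sin H₀ = 1.4926×0.18052×-0.39175 + 0.98357×0.92007×0.99694 = -0.105555 + 0.902184 = 0.796629.
Q̄ = (S₀/π) × [bracket] = (1361/π) × 0.796629 = 345.1 W/m².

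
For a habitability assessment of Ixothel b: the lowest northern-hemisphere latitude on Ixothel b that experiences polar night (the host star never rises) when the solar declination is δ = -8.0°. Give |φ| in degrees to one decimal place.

|φ| = 82.0°

Polar night requires cos H₀ = −tan φ tan δ ≥ 1, i.e. tan φ tan δ ≤ −1.
The boundary is |tan φ| · |tan δ| = 1, so |φ| = 90° − |δ| = 90° − 8.0° = 82.0° in the northern hemisphere.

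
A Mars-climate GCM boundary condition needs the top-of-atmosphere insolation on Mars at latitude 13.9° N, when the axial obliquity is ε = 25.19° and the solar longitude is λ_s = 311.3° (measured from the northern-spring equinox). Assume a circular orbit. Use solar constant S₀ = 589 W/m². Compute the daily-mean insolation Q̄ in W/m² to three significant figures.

Solar declination: sin δ = sin ε · sin λ_s = sin 25.19° × sin 311.3° = -0.31975, so δ = -18.648°.
cos H₀ = −tan(+13.9°) tan(-18.648°) = 0.0835, H₀ = 1.4872 rad.
Bracket: H₀ sin φ sin δ + cos φ cos δ sin H₀ = 1.4872×0.24023×-0.31975 + 0.97072×0.94750×0.99651 = -0.114237 + 0.916547 = 0.802310.
Q̄ = (S₀/π) × [bracket] = (589/π) × 0.802310 = 150.4 W/m².

Q̄ ≈ 150 W/m²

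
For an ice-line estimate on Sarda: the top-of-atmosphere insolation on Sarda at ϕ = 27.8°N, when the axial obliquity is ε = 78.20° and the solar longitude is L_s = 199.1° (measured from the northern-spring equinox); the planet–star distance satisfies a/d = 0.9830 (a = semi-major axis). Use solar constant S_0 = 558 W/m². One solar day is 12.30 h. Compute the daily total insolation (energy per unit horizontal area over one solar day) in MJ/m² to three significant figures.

Solar declination: sin δ = sin ε · sin L_s = sin 78.20° × sin 199.1° = -0.32030, so δ = -18.681°.
cos h₀ = −tan(+27.8°) tan(-18.681°) = 0.1783, h₀ = 1.3916 rad.
Bracket: h₀ sin ϕ sin δ + cos ϕ cos δ sin h₀ = 1.3916×0.46639×-0.32030 + 0.88458×0.94732×0.98398 = -0.207884 + 0.824556 = 0.616672.
Inverse-square distance factor (a/d)² = 0.9830² = 0.966289.
Q̄ = (S_0/π) × 0.966289 × [bracket] = (558/π) × 0.966289 × 0.616672 = 105.84 W/m².
Daily total = Q̄ × 12.30 h × 3600 s/h = 105.84 × 12.30 × 3600 / 10⁶ = 4.687 MJ/m².

4.69 MJ/m²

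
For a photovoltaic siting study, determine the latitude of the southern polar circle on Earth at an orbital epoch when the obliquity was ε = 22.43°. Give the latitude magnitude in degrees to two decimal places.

The polar circle is the lowest latitude that experiences at least one full rotation of continuous darkness at the northern-summer solstice; it lies at |ϕ| = 90° − ε = 90° − 22.43° = 67.57°.

67.57°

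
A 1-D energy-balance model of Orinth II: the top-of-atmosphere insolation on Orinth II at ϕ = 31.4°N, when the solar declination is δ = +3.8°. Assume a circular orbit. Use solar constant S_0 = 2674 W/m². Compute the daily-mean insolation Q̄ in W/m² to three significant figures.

Q̄ ≈ 772 W/m²

cos h₀ = −tan(+31.4°) tan(+3.800°) = -0.0405, h₀ = 1.6114 rad.
Bracket: h₀ sin ϕ sin δ + cos ϕ cos δ sin h₀ = 1.6114×0.52101×0.06627 + 0.85355×0.99780×0.99918 = 0.055637 + 0.850974 = 0.906611.
Q̄ = (S_0/π) × [bracket] = (2674/π) × 0.906611 = 771.7 W/m².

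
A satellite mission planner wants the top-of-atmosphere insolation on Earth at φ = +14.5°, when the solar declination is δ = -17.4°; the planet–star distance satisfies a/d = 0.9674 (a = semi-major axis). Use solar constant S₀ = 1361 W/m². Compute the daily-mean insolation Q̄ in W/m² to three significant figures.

cos H₀ = −tan(+14.5°) tan(-17.400°) = 0.0810, H₀ = 1.4897 rad.
Bracket: H₀ sin φ sin δ + cos φ cos δ sin H₀ = 1.4897×0.25038×-0.29904 + 0.96815×0.95424×0.99671 = -0.111539 + 0.920808 = 0.809269.
Inverse-square distance factor (a/d)² = 0.9674² = 0.935863.
Q̄ = (S₀/π) × 0.935863 × [bracket] = (1361/π) × 0.935863 × 0.809269 = 328.1 W/m².

Q̄ ≈ 328 W/m²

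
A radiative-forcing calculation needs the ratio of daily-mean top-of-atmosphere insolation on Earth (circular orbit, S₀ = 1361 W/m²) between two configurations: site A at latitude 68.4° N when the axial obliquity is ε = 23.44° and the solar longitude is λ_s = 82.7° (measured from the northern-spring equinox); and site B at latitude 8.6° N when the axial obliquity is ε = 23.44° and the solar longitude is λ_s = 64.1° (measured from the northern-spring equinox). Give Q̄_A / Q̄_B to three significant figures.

Q̄_A / Q̄_B ≈ 1.14

— Configuration A (φ=+68.4°):
Solar declination: sin δ = sin ε · sin λ_s = sin 23.44° × sin 82.7° = 0.39456, so δ = +23.239°.
cos H₀ = −tan(+68.4°) tan(+23.239°) = -1.0845 ≤ −1 ⇒ polar day, H₀ = π.
Bracket: H₀ sin φ sin δ + cos φ cos δ sin H₀ = 3.1416×0.92978×0.39456 + 0.36812×0.91887×0.00000 = 1.152509 + 0.000000 = 1.152509.
Q̄ = (S₀/π) × [bracket] = (1361/π) × 1.152509 = 499.29 W/m².
— Configuration B (φ=+8.6°):
Solar declination: sin δ = sin ε · sin λ_s = sin 23.44° × sin 64.1° = 0.35783, so δ = +20.967°.
cos H₀ = −tan(+8.6°) tan(+20.967°) = -0.0580, H₀ = 1.6288 rad.
Bracket: H₀ sin φ sin δ + cos φ cos δ sin H₀ = 1.6288×0.14954×0.35783 + 0.98876×0.93379×0.99832 = 0.087157 + 0.921743 = 1.008900.
Q̄ = (S₀/π) × [bracket] = (1361/π) × 1.008900 = 437.08 W/m².
Ratio Q̄_A / Q̄_B = 499.29 / 437.08 = 1.142.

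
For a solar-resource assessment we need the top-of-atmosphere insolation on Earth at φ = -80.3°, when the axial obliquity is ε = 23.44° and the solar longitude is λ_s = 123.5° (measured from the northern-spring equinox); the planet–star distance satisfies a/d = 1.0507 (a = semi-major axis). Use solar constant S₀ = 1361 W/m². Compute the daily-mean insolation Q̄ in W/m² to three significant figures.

Solar declination: sin δ = sin ε · sin λ_s = sin 23.44° × sin 123.5° = 0.33171, so δ = +19.373°.
cos H₀ = −tan(-80.3°) tan(+19.373°) = 2.0571 ≥ 1 ⇒ polar night, H₀ = 0 and Q̄ = 0.
Inverse-square distance factor (a/d)² = 1.0507² = 1.103970.

Q̄ ≈ 0.00 W/m²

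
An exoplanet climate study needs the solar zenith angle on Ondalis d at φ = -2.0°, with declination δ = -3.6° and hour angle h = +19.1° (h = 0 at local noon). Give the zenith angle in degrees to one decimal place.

cos θ_z = sin φ sin δ + cos φ cos δ cos h = 0.002191 + 0.942510 = 0.944701.
θ_z = arccos(0.944701) = 19.1°.

θ_z = 19.1°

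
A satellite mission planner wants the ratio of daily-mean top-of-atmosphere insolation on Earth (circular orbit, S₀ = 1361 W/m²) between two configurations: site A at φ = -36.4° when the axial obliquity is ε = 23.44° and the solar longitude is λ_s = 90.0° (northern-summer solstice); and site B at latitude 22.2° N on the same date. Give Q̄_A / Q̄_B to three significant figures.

— Configuration A (φ=-36.4°):
Solar declination: sin δ = sin ε · sin λ_s = sin 23.44° × sin 90.0° = 0.39779, so δ = +23.440°.
cos H₀ = −tan(-36.4°) tan(+23.440°) = 0.3197, H₀ = 1.2454 rad.
Bracket: H₀ sin φ sin δ + cos φ cos δ sin H₀ = 1.2454×-0.59342×0.39779 + 0.80489×0.91748×0.94753 = -0.293985 + 0.699723 = 0.405738.
Q̄ = (S₀/π) × [bracket] = (1361/π) × 0.405738 = 175.77 W/m².
— Configuration B (φ=+22.2°):
cos H₀ = −tan(+22.2°) tan(+23.440°) = -0.1769, H₀ = 1.7487 rad.
Bracket: H₀ sin φ sin δ + cos φ cos δ sin H₀ = 1.7487×0.37784×0.39779 + 0.92587×0.91748×0.98422 = 0.262831 + 0.836063 = 1.098894.
Q̄ = (S₀/π) × [bracket] = (1361/π) × 1.098894 = 476.06 W/m².
Ratio Q̄_A / Q̄_B = 175.77 / 476.06 = 0.3692.

Q̄_A / Q̄_B ≈ 0.369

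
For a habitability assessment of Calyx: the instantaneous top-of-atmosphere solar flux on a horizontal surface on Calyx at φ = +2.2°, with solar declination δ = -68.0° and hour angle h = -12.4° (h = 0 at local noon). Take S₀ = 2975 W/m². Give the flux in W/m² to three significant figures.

982 W/m²

cos θ_z = sin φ sin δ + cos φ cos δ cos h = -0.035593 + 0.365598 = 0.330005.
Flux = S₀ · cos θ_z = 2975 × 0.330005 = 981.8 W/m².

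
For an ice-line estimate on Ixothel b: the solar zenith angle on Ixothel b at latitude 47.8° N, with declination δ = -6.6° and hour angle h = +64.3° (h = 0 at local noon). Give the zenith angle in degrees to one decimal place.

cos θ_z = sin φ sin δ + cos φ cos δ cos h = -0.085146 + 0.289367 = 0.204221.
θ_z = arccos(0.204221) = 78.2°.

θ_z = 78.2°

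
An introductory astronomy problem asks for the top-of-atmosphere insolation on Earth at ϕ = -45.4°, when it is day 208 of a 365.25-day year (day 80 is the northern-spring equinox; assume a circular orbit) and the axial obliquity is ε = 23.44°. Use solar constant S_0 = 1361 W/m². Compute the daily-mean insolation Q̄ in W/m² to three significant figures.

Solar longitude: L_s = 360° × (208 − 80)/365.25 = 126.160°.
sin δ = sin 23.44° × sin 126.160° = 0.32116, so δ = +18.733°.
cos h₀ = −tan(-45.4°) tan(+18.733°) = 0.3439, h₀ = 1.2197 rad.
Bracket: h₀ sin ϕ sin δ + cos ϕ cos δ sin h₀ = 1.2197×-0.71203×0.32116 + 0.70215×0.94702×0.93901 = -0.278916 + 0.624395 = 0.345479.
Q̄ = (S_0/π) × [bracket] = (1361/π) × 0.345479 = 149.7 W/m².

Q̄ ≈ 150 W/m²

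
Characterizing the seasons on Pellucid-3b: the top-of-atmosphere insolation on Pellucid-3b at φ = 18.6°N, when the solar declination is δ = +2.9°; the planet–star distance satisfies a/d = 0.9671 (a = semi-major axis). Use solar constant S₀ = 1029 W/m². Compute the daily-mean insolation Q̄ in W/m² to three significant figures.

Q̄ ≈ 298 W/m²

cos H₀ = −tan(+18.6°) tan(+2.900°) = -0.0170, H₀ = 1.5878 rad.
Bracket: H₀ sin φ sin δ + cos φ cos δ sin H₀ = 1.5878×0.31896×0.05059 + 0.94777×0.99872×0.99985 = 0.025621 + 0.946415 = 0.972036.
Inverse-square distance factor (a/d)² = 0.9671² = 0.935282.
Q̄ = (S₀/π) × 0.935282 × [bracket] = (1029/π) × 0.935282 × 0.972036 = 297.8 W/m².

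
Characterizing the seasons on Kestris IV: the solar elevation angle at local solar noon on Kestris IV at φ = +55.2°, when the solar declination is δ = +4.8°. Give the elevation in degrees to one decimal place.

39.6°

At local noon the hour angle is zero, so the zenith angle equals |φ − δ| = |+55.2° − (+4.800°)| = 50.400°.
Elevation = 90° − 50.400° = 39.6°.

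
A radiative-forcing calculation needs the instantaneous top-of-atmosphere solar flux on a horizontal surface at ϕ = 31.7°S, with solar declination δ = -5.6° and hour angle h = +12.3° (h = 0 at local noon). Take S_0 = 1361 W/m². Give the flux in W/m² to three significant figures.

cos θ_z = sin ϕ sin δ + cos ϕ cos δ cos h = 0.051277 + 0.827314 = 0.878591.
Flux = S_0 · cos θ_z = 1361 × 0.878591 = 1196 W/m².

1.20e+03 W/m²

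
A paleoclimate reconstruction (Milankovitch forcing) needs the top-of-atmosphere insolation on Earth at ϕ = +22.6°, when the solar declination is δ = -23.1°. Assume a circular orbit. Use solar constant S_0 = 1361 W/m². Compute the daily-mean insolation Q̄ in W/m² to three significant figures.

cos h₀ = −tan(+22.6°) tan(-23.100°) = 0.1775, h₀ = 1.3923 rad.
Bracket: h₀ sin ϕ sin δ + cos ϕ cos δ sin h₀ = 1.3923×0.38430×-0.39234 + 0.92321×0.91982×0.98411 = -0.209926 + 0.835693 = 0.625767.
Q̄ = (S_0/π) × [bracket] = (1361/π) × 0.625767 = 271.1 W/m².

Q̄ ≈ 271 W/m²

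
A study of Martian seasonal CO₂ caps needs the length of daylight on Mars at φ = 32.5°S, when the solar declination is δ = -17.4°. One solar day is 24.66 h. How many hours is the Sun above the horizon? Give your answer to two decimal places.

cos H₀ = −tan φ · tan δ = −tan(-32.5°) × tan(-17.400°) = -0.1996, so H₀ = 1.7718 rad = 101.52°.
Daylight = 2H₀/(2π) × 24.66 h = (1.7718/π) × 24.66 = 13.91 h.

13.91 h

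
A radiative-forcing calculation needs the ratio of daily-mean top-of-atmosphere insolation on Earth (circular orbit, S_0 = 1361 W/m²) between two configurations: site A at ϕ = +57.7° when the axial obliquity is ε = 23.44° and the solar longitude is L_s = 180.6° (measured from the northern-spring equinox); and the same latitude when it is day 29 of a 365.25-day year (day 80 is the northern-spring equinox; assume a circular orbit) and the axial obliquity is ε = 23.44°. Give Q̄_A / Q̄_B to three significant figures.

Q̄_A / Q̄_B ≈ 3.11

— Configuration A (ϕ=+57.7°):
Solar declination: sin δ = sin ε · sin L_s = sin 23.44° × sin 180.6° = -0.00417, so δ = -0.239°.
cos h₀ = −tan(+57.7°) tan(-0.239°) = 0.0066, h₀ = 1.5642 rad.
Bracket: h₀ sin ϕ sin δ + cos ϕ cos δ sin h₀ = 1.5642×0.84526×-0.00417 + 0.53435×0.99999×0.99998 = -0.005513 + 0.534334 = 0.528821.
Q̄ = (S_0/π) × [bracket] = (1361/π) × 0.528821 = 229.10 W/m².
— Configuration B (ϕ=+57.7°):
Solar longitude: L_s = 360° × (29 − 80)/365.25 = -50.267°, i.e. -50.267° + 360° = 309.733°.
sin δ = sin 23.44° × sin 309.733° = -0.30591, so δ = -17.813°.
cos h₀ = −tan(+57.7°) tan(-17.813°) = 0.5083, h₀ = 1.0376 rad.
Bracket: h₀ sin ϕ sin δ + cos ϕ cos δ sin h₀ = 1.0376×0.84526×-0.30591 + 0.53435×0.95206×0.86120 = -0.268296 + 0.438121 = 0.169825.
Q̄ = (S_0/π) × [bracket] = (1361/π) × 0.169825 = 73.572 W/m².
Ratio Q̄_A / Q̄_B = 229.10 / 73.572 = 3.114.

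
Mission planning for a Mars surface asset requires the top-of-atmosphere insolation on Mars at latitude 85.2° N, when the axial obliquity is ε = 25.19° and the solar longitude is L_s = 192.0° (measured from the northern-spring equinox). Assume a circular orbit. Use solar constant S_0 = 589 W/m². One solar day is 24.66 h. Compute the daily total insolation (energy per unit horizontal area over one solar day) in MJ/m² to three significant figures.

Solar declination: sin δ = sin ε · sin L_s = sin 25.19° × sin 192.0° = -0.08849, so δ = -5.077°.
cos h₀ = −tan(+85.2°) tan(-5.077°) = 1.0580 ≥ 1 ⇒ polar night, h₀ = 0 and Q̄ = 0.
Daily total = Q̄ × 24.66 h × 3600 s/h = 0.00 MJ/m².

0.00 MJ/m²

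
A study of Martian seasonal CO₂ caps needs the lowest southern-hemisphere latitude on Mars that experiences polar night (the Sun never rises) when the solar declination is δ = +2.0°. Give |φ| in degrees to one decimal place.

|φ| = 88.0°

Polar night requires cos H₀ = −tan φ tan δ ≥ 1, i.e. tan φ tan δ ≤ −1.
The boundary is |tan φ| · |tan δ| = 1, so |φ| = 90° − |δ| = 90° − 2.0° = 88.0° in the southern hemisphere.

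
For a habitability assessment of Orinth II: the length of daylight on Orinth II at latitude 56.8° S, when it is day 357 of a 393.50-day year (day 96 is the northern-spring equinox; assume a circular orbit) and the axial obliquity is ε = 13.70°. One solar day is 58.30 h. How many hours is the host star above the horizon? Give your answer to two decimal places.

Solar longitude: L_s = 360° × (357 − 96)/393.50 = 238.780°.
sin δ = sin 13.70° × sin 238.780° = -0.20254, so δ = -11.686°.
cos h₀ = −tan ϕ · tan δ = −tan(-56.8°) × tan(-11.686°) = -0.3161, so h₀ = 1.8924 rad = 108.43°.
Daylight = 2h₀/(2π) × 58.30 h = (1.8924/π) × 58.30 = 35.12 h.

35.12 h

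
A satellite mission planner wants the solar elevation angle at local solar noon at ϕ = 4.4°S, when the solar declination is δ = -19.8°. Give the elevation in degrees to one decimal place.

74.6°

At local noon the hour angle is zero, so the zenith angle equals |ϕ − δ| = |-4.4° − (-19.800°)| = 15.400°.
Elevation = 90° − 15.400° = 74.6°.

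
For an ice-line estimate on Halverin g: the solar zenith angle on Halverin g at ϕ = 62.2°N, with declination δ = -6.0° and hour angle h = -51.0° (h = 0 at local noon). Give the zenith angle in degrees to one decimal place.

θ_z = 78.5°

cos θ_z = sin ϕ sin δ + cos ϕ cos δ cos h = -0.092464 + 0.291899 = 0.199435.
θ_z = arccos(0.199435) = 78.5°.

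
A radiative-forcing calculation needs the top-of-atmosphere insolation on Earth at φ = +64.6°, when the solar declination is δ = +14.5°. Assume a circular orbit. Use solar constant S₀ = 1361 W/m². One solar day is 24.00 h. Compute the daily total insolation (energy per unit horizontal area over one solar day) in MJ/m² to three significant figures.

cos H₀ = −tan(+64.6°) tan(+14.500°) = -0.5446, H₀ = 2.1468 rad.
Bracket: H₀ sin φ sin δ + cos φ cos δ sin H₀ = 2.1468×0.90334×0.25038 + 0.42894×0.96815×0.83867 = 0.485560 + 0.348281 = 0.833841.
Q̄ = (S₀/π) × [bracket] = (1361/π) × 0.833841 = 361.24 W/m².
Daily total = Q̄ × 24.00 h × 3600 s/h = 361.24 × 24.00 × 3600 / 10⁶ = 31.21 MJ/m².

31.2 MJ/m²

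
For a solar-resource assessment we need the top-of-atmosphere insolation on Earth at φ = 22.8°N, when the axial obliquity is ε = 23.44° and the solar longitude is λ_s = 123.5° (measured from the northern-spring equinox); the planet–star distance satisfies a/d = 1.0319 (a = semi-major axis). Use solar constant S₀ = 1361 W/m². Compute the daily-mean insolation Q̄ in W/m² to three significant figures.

Solar declination: sin δ = sin ε · sin λ_s = sin 23.44° × sin 123.5° = 0.33171, so δ = +19.373°.
cos H₀ = −tan(+22.8°) tan(+19.373°) = -0.1478, H₀ = 1.7191 rad.
Bracket: H₀ sin φ sin δ + cos φ cos δ sin H₀ = 1.7191×0.38752×0.33171 + 0.92186×0.94338×0.98902 = 0.220980 + 0.860115 = 1.081095.
Inverse-square distance factor (a/d)² = 1.0319² = 1.064818.
Q̄ = (S₀/π) × 1.064818 × [bracket] = (1361/π) × 1.064818 × 1.081095 = 498.7 W/m².

Q̄ ≈ 499 W/m²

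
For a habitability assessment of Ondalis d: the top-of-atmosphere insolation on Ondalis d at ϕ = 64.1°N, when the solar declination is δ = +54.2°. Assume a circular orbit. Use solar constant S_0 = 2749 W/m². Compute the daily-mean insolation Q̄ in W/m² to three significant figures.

Q̄ ≈ 2.01e+03 W/m²

cos h₀ = −tan(+64.1°) tan(+54.200°) = -2.8555 ≤ −1 ⇒ polar day, h₀ = π.
Bracket: h₀ sin ϕ sin δ + cos ϕ cos δ sin h₀ = 3.1416×0.89956×0.81106 + 0.43680×0.58496×0.00000 = 2.292102 + 0.000000 = 2.292102.
Q̄ = (S_0/π) × [bracket] = (2749/π) × 2.292102 = 2006 W/m².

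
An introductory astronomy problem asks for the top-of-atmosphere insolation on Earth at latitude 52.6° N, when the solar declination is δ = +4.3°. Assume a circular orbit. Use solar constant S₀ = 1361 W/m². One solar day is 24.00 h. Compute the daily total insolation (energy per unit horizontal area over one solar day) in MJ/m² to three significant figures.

cos H₀ = −tan(+52.6°) tan(+4.300°) = -0.0983, H₀ = 1.6693 rad.
Bracket: H₀ sin φ sin δ + cos φ cos δ sin H₀ = 1.6693×0.79441×0.07498 + 0.60738×0.99719×0.99515 = 0.099432 + 0.602736 = 0.702168.
Q̄ = (S₀/π) × [bracket] = (1361/π) × 0.702168 = 304.19 W/m².
Daily total = Q̄ × 24.00 h × 3600 s/h = 304.19 × 24.00 × 3600 / 10⁶ = 26.28 MJ/m².

26.3 MJ/m²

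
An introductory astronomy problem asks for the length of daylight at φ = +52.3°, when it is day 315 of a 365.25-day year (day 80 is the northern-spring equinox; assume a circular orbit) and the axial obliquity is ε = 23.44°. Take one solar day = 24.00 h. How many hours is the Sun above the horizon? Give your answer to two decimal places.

8.65 h

Solar longitude: λ_s = 360° × (315 − 80)/365.25 = 231.622°.
sin δ = sin 23.44° × sin 231.622° = -0.31184, so δ = -18.170°.
cos H₀ = −tan φ · tan δ = −tan(+52.3°) × tan(-18.170°) = 0.4246, so H₀ = 1.1322 rad = 64.87°.
Daylight = 2H₀/(2π) × 24.00 h = (1.1322/π) × 24.00 = 8.65 h.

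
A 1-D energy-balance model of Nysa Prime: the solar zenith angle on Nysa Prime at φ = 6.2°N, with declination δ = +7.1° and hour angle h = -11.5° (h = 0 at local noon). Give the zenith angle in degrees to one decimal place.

cos θ_z = sin φ sin δ + cos φ cos δ cos h = 0.013349 + 0.966723 = 0.980072.
θ_z = arccos(0.980072) = 11.5°.

θ_z = 11.5°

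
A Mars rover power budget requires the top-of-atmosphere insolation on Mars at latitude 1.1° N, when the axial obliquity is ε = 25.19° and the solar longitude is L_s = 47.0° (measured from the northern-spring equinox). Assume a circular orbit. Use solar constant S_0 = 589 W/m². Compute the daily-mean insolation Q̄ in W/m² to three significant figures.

Solar declination: sin δ = sin ε · sin L_s = sin 25.19° × sin 47.0° = 0.31128, so δ = +18.136°.
cos h₀ = −tan(+1.1°) tan(+18.136°) = -0.0063, h₀ = 1.5771 rad.
Bracket: h₀ sin ϕ sin δ + cos ϕ cos δ sin h₀ = 1.5771×0.01920×0.31128 + 0.99982×0.95032×0.99998 = 0.009426 + 0.950130 = 0.959556.
Q̄ = (S_0/π) × [bracket] = (589/π) × 0.959556 = 179.9 W/m².

Q̄ ≈ 180 W/m²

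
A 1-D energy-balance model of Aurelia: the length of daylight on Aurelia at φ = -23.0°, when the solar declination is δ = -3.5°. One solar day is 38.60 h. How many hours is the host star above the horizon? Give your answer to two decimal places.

cos H₀ = −tan φ · tan δ = −tan(-23.0°) × tan(-3.500°) = -0.0260, so H₀ = 1.5968 rad = 91.49°.
Daylight = 2H₀/(2π) × 38.60 h = (1.5968/π) × 38.60 = 19.62 h.

19.62 h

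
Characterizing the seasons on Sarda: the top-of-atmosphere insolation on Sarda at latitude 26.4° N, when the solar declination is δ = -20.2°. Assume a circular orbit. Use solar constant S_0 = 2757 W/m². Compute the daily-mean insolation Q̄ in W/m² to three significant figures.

cos h₀ = −tan(+26.4°) tan(-20.200°) = 0.1826, h₀ = 1.3871 rad.
Bracket: h₀ sin ϕ sin δ + cos ϕ cos δ sin h₀ = 1.3871×0.44464×-0.34530 + 0.89571×0.93849×0.98318 = -0.212967 + 0.826476 = 0.613509.
Q̄ = (S_0/π) × [bracket] = (2757/π) × 0.613509 = 538.4 W/m².

Q̄ ≈ 538 W/m²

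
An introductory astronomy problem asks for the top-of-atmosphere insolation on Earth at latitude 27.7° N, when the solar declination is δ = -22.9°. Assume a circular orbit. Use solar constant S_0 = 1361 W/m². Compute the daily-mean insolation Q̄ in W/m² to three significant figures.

cos h₀ = −tan(+27.7°) tan(-22.900°) = 0.2218, h₀ = 1.3472 rad.
Bracket: h₀ sin ϕ sin δ + cos ϕ cos δ sin h₀ = 1.3472×0.46484×-0.38912 + 0.88539×0.92119×0.97510 = -0.243680 + 0.795304 = 0.551624.
Q̄ = (S_0/π) × [bracket] = (1361/π) × 0.551624 = 239.0 W/m².

Q̄ ≈ 239 W/m²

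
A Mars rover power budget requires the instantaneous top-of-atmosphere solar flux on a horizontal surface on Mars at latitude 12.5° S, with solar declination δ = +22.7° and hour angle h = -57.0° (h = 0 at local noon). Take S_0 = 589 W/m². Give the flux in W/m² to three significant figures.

240 W/m²

cos θ_z = sin ϕ sin δ + cos ϕ cos δ cos h = -0.083525 + 0.490540 = 0.407015.
Flux = S_0 · cos θ_z = 589 × 0.407015 = 239.7 W/m².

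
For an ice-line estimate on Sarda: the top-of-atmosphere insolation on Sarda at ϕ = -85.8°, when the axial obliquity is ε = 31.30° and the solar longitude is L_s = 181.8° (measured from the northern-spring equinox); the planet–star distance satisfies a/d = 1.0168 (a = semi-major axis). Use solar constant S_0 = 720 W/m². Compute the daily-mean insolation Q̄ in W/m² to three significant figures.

Q̄ ≈ 23.8 W/m²

Solar declination: sin δ = sin ε · sin L_s = sin 31.30° × sin 181.8° = -0.01632, so δ = -0.935°.
cos h₀ = −tan(-85.8°) tan(-0.935°) = -0.2222, h₀ = 1.7949 rad.
Bracket: h₀ sin ϕ sin δ + cos ϕ cos δ sin h₀ = 1.7949×-0.99731×-0.01632 + 0.07324×0.99987×0.97499 = 0.029214 + 0.071399 = 0.100613.
Inverse-square distance factor (a/d)² = 1.0168² = 1.033882.
Q̄ = (S_0/π) × 1.033882 × [bracket] = (720/π) × 1.033882 × 0.100613 = 23.84 W/m².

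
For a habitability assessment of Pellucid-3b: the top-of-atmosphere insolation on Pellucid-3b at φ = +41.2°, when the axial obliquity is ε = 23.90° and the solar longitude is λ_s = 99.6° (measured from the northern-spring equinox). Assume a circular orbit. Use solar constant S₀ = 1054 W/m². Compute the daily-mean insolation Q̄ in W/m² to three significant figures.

Q̄ ≈ 387 W/m²

Solar declination: sin δ = sin ε · sin λ_s = sin 23.90° × sin 99.6° = 0.39947, so δ = +23.545°.
cos H₀ = −tan(+41.2°) tan(+23.545°) = -0.3815, H₀ = 1.9622 rad.
Bracket: H₀ sin φ sin δ + cos φ cos δ sin H₀ = 1.9622×0.65869×0.39947 + 0.75241×0.91675×0.92438 = 0.516308 + 0.637611 = 1.153919.
Q̄ = (S₀/π) × [bracket] = (1054/π) × 1.153919 = 387.1 W/m².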